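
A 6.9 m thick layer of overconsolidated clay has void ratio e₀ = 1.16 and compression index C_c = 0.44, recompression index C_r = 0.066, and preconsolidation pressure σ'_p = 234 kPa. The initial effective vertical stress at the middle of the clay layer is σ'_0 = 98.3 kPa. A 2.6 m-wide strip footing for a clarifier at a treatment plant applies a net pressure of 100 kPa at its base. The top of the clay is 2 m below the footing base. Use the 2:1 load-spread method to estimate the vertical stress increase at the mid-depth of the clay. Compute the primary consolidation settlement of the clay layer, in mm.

Mid-depth of clay below the footing base: z = 2 + 6.9/2 = 5.45 m.
Stress increase at mid-clay by the 2:1 spreading method:
Δσ = qB/(B+z) = 100×2.6/(2.6+5.45) = 32.298 kPa
Final effective stress: σ'_f = 98.3 + 32.298 = 130.6 kPa.
σ'_f = 130.6 ≤ σ'_p = 234 kPa, so the clay remains overconsolidated and only the recompression index applies:
S_c = C_r·H/(1+e₀)·log₁₀(σ'_f/σ'_0) = 0.066×6.9/2.16×log₁₀(130.6/98.3)
    = 0.21083 × 0.12339 = 0.02601 m

S_c ≈ 26 mm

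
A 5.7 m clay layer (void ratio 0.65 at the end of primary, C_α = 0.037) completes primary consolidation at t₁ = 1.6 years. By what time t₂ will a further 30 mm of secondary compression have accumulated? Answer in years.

S_s = C_α·H/(1+e_p)·log₁₀(t₂/t₁) ⇒ log₁₀(t₂/t₁) = S_s·(1+e_p)/(C_α·H).
log₁₀(t₂/t₁) = 0.03 × (1+0.65) / (0.037×5.7) = 0.2347
t₂ = t₁ × 10^0.2347 = 1.6 × 1.717 = 2.747 years

t₂ ≈ 2.75 years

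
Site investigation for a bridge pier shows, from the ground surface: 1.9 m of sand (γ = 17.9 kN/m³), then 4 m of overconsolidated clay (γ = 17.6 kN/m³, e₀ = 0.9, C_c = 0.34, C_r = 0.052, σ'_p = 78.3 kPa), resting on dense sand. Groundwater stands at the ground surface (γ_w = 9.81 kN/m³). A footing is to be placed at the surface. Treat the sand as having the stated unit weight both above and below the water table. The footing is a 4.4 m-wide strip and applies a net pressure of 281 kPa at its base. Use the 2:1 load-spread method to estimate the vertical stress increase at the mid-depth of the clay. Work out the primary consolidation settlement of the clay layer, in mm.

S_c ≈ 303 mm

Mid-depth of clay below the ground surface: z = 1.9 + 4/2 = 3.9 m.
Total vertical stress at mid-clay: σ_v = 17.9×1.9 + 17.6×2 = 69.21 kPa.
Pore pressure: u = 9.81×(3.9 − 0) = 38.259 kPa.
Initial effective stress: σ'_0 = σ_v − u = 69.21 − 38.259 = 30.951 kPa.
Stress increase at mid-clay by the 2:1 spreading method:
Δσ = qB/(B+z) = 281×4.4/(4.4+3.9) = 148.96 kPa
Final effective stress: σ'_f = 30.951 + 148.96 = 179.91 kPa.
σ'_f = 179.91 > σ'_p = 78.3 kPa, so the stress path crosses the preconsolidation pressure — recompression up to σ'_p, then virgin compression beyond:
S_c = H/(1+e₀)·[C_r·log₁₀(σ'_p/σ'_0) + C_c·log₁₀(σ'_f/σ'_p)]
    = 4/1.9 × [0.052×log₁₀(78.3/30.951) + 0.34×log₁₀(179.91/78.3)]
    = 2.1053 × [0.020961 + 0.12284] = 0.3027 m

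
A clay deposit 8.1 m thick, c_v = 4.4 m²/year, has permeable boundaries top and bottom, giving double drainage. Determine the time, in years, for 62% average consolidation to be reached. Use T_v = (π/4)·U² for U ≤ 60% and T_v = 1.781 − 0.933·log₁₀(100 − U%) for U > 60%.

Drainage path length: H_d = H/2 = 4.05 m (double drainage).
U > 60%: T_v = 1.781 − 0.933·log₁₀(100 − 62) = 0.30706.
t = T_v·H_d²/c_v = 0.30706×4.05²/4.4 = 1.145 years.

t ≈ 1.14 years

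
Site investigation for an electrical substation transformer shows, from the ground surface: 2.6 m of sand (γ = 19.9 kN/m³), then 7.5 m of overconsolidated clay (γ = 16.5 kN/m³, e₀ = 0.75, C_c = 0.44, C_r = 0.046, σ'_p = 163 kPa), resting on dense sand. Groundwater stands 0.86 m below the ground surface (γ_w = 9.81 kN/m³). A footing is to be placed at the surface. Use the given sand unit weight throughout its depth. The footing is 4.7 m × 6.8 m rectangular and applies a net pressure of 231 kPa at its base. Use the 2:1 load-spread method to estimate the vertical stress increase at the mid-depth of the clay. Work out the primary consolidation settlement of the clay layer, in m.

Mid-depth of clay below the ground surface: z = 2.6 + 7.5/2 = 6.35 m.
Total vertical stress at mid-clay: σ_v = 19.9×2.6 + 16.5×3.75 = 113.61 kPa.
Pore pressure: u = 9.81×(6.35 − 0.86) = 53.857 kPa.
Initial effective stress: σ'_0 = σ_v − u = 113.61 − 53.857 = 59.753 kPa.
Stress increase at mid-clay by the 2:1 spreading method:
Δσ = qBL/((B+z)(L+z)) = 231×4.7×6.8/((4.7+6.35)(6.8+6.35)) = 50.808 kPa
Final effective stress: σ'_f = 59.753 + 50.808 = 110.56 kPa.
σ'_f = 110.56 ≤ σ'_p = 163 kPa, so the clay remains overconsolidated and only the recompression index applies:
S_c = C_r·H/(1+e₀)·log₁₀(σ'_f/σ'_0) = 0.046×7.5/1.75×log₁₀(110.56/59.753)
    = 0.19714 × 0.26724 = 0.05268 m

S_c ≈ 0.0527 m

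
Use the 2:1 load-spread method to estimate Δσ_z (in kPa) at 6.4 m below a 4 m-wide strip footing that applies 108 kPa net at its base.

Δσ_z ≈ 41.5 kPa

By the 2:1 method the load spreads at 1 horizontal : 2 vertical, so at depth z the loaded area has grown by z in each plan dimension:
Δσ = qB/(B+z) = 108×4/(4+6.4) = 41.538 kPa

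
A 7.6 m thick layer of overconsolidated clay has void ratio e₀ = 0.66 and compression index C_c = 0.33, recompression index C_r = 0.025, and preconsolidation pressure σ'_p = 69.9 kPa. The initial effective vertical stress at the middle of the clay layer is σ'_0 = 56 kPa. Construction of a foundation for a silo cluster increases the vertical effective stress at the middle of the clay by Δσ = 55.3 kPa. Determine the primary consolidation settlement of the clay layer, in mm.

S_c ≈ 316 mm

Final effective stress: σ'_f = 56 + 55.3 = 111.3 kPa.
σ'_f = 111.3 > σ'_p = 69.9 kPa, so the stress path crosses the preconsolidation pressure — recompression up to σ'_p, then virgin compression beyond:
S_c = H/(1+e₀)·[C_r·log₁₀(σ'_p/σ'_0) + C_c·log₁₀(σ'_f/σ'_p)]
    = 7.6/1.66 × [0.025×log₁₀(69.9/56) + 0.33×log₁₀(111.3/69.9)]
    = 4.5783 × [0.0024072 + 0.066666] = 0.3162 m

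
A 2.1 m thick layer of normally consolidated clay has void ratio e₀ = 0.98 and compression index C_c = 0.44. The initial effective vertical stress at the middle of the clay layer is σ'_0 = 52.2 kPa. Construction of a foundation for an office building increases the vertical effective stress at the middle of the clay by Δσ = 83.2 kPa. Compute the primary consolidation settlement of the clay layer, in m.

S_c ≈ 0.193 m

Final effective stress: σ'_f = σ'_0 + Δσ = 52.2 + 83.2 = 135.4 kPa.
Normally consolidated clay, so the full stress increment lies on the virgin compression line:
S_c = C_c·H/(1+e₀)·log₁₀(σ'_f/σ'_0) = 0.44×2.1/(1+0.98)×log₁₀(135.4/52.2)
    = 0.46667 × 0.41395 = 0.1932 m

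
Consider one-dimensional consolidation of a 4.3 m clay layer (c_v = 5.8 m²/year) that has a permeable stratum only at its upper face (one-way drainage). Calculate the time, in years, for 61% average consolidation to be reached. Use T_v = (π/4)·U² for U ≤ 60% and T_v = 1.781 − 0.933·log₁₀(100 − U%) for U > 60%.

Drainage path length: H_d = H = 4.3 m (single drainage).
U > 60%: T_v = 1.781 − 0.933·log₁₀(100 − 61) = 0.29654.
t = T_v·H_d²/c_v = 0.29654×4.3²/5.8 = 0.9453 years.

t ≈ 0.945 years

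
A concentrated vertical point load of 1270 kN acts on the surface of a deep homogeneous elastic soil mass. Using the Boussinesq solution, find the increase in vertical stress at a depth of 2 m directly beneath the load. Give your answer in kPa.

Boussinesq vertical stress below a point load on an elastic half-space:
Δσ_z = 3P/(2πz²) · [1 + (r/z)²]^(−5/2)
r/z = 0/2 = 0; [1+(r/z)²]^(−5/2) = 1.
Δσ_z = 3×1270/(2π×2²) × 1 = 151.6 × 1 = 151.6 kPa

Δσ_z ≈ 152 kPa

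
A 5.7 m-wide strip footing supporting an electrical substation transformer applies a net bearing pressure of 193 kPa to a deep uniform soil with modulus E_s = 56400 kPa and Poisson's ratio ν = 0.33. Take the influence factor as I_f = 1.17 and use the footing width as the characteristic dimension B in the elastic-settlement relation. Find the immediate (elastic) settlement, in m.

S_e ≈ 0.0203 m

Immediate (elastic) settlement: S_e = q·B·(1−ν²)/E_s · I_f.
S_e = 193 × 5.7 × (1 − 0.33²) / 56400 × 1.17
    = 193 × 5.7 × 0.8911 / 56400 × 1.17
    = 0.02034 m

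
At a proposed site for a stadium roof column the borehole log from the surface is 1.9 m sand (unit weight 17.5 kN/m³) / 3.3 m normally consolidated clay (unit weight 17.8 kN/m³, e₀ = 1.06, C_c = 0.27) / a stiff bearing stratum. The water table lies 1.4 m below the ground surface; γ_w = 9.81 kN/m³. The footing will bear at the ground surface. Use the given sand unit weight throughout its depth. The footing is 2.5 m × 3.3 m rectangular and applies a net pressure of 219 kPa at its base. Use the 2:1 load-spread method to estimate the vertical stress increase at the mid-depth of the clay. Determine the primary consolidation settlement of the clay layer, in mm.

S_c ≈ 135 mm

Mid-depth of clay below the ground surface: z = 1.9 + 3.3/2 = 3.55 m.
Total vertical stress at mid-clay: σ_v = 17.5×1.9 + 17.8×1.65 = 62.62 kPa.
Pore pressure: u = 9.81×(3.55 − 1.4) = 21.091 kPa.
Initial effective stress: σ'_0 = σ_v − u = 62.62 − 21.091 = 41.529 kPa.
Stress increase at mid-clay by the 2:1 spreading method:
Δσ = qBL/((B+z)(L+z)) = 219×2.5×3.3/((2.5+3.55)(3.3+3.55)) = 43.597 kPa
Final effective stress: σ'_f = σ'_0 + Δσ = 41.529 + 43.597 = 85.126 kPa.
Normally consolidated clay, so the full stress increment lies on the virgin compression line:
S_c = C_c·H/(1+e₀)·log₁₀(σ'_f/σ'_0) = 0.27×3.3/(1+1.06)×log₁₀(85.126/41.529)
    = 0.43252 × 0.31171 = 0.1348 m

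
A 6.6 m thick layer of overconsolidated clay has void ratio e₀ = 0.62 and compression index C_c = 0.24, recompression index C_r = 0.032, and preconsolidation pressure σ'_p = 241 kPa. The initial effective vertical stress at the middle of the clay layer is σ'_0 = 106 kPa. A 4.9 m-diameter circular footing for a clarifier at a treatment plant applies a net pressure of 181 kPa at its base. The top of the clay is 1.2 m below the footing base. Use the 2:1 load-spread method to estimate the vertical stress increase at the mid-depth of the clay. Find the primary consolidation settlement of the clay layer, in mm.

Mid-depth of clay below the footing base: z = 1.2 + 6.6/2 = 4.5 m.
Stress increase at mid-clay by the 2:1 spreading method:
Δσ ≈ qD²/(D+z)² = 181×4.9²/(4.9+4.5)² = 49.183 kPa
Final effective stress: σ'_f = 106 + 49.183 = 155.18 kPa.
σ'_f = 155.18 ≤ σ'_p = 241 kPa, so the clay remains overconsolidated and only the recompression index applies:
S_c = C_r·H/(1+e₀)·log₁₀(σ'_f/σ'_0) = 0.032×6.6/1.62×log₁₀(155.18/106)
    = 0.13037 × 0.16553 = 0.02158 m

S_c ≈ 21.6 mm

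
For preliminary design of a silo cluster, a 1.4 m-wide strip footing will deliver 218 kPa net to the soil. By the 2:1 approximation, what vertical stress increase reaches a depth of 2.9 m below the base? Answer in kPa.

Δσ_z ≈ 71 kPa

By the 2:1 method the load spreads at 1 horizontal : 2 vertical, so at depth z the loaded area has grown by z in each plan dimension:
Δσ = qB/(B+z) = 218×1.4/(1.4+2.9) = 70.977 kPa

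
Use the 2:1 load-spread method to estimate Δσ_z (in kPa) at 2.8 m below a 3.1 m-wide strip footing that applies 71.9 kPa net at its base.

Δσ_z ≈ 37.8 kPa

By the 2:1 method the load spreads at 1 horizontal : 2 vertical, so at depth z the loaded area has grown by z in each plan dimension:
Δσ = qB/(B+z) = 71.9×3.1/(3.1+2.8) = 37.778 kPa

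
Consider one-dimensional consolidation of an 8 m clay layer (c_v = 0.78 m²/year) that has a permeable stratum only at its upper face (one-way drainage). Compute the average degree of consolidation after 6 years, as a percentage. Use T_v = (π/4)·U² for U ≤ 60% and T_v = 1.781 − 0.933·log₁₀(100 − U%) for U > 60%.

U ≈ 30.5 %

Drainage path length: H_d = H = 8 m (single drainage).
T_v = c_v·t/H_d² = 0.78×6/8² = 0.073125.
T_v = 0.073125 corresponds to the U ≤ 60% branch:
U = √(4T_v/π) = 0.3051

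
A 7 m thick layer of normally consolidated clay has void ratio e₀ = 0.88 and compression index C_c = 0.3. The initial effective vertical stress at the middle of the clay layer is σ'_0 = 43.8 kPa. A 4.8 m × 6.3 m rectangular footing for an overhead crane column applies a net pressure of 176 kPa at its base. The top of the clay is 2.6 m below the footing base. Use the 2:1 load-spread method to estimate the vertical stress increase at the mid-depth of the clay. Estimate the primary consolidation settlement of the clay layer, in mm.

S_c ≈ 311 mm

Mid-depth of clay below the footing base: z = 2.6 + 7/2 = 6.1 m.
Stress increase at mid-clay by the 2:1 spreading method:
Δσ = qBL/((B+z)(L+z)) = 176×4.8×6.3/((4.8+6.1)(6.3+6.1)) = 39.377 kPa
Final effective stress: σ'_f = σ'_0 + Δσ = 43.8 + 39.377 = 83.177 kPa.
Normally consolidated clay, so the full stress increment lies on the virgin compression line:
S_c = C_c·H/(1+e₀)·log₁₀(σ'_f/σ'_0) = 0.3×7/(1+0.88)×log₁₀(83.177/43.8)
    = 1.117 × 0.27853 = 0.3111 m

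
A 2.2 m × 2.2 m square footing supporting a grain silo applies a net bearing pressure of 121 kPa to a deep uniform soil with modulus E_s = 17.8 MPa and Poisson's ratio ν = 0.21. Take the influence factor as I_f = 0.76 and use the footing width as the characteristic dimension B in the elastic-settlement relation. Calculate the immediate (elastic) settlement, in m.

Immediate (elastic) settlement: S_e = q·B·(1−ν²)/E_s · I_f.
E_s = 17.8 MPa = 17800 kPa.
S_e = 121 × 2.2 × (1 − 0.21²) / 17800 × 0.76
    = 121 × 2.2 × 0.9559 / 17800 × 0.76
    = 0.01086 m

S_e ≈ 0.0109 m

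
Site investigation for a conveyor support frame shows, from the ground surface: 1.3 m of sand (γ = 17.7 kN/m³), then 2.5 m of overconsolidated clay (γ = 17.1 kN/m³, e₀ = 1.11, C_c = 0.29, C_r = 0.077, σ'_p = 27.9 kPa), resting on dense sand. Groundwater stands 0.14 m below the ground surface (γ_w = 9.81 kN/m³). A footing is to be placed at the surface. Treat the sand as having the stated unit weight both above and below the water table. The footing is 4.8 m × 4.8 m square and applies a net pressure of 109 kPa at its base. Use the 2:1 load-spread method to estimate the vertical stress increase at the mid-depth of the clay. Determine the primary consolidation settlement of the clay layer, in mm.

Mid-depth of clay below the ground surface: z = 1.3 + 2.5/2 = 2.55 m.
Total vertical stress at mid-clay: σ_v = 17.7×1.3 + 17.1×1.25 = 44.385 kPa.
Pore pressure: u = 9.81×(2.55 − 0.14) = 23.642 kPa.
Initial effective stress: σ'_0 = σ_v − u = 44.385 − 23.642 = 20.743 kPa.
Stress increase at mid-clay by the 2:1 spreading method:
Δσ = qBL/((B+z)(L+z)) = 109×4.8×4.8/((4.8+2.55)(4.8+2.55)) = 46.487 kPa
Final effective stress: σ'_f = 20.743 + 46.487 = 67.23 kPa.
σ'_f = 67.23 > σ'_p = 27.9 kPa, so the stress path crosses the preconsolidation pressure — recompression up to σ'_p, then virgin compression beyond:
S_c = H/(1+e₀)·[C_r·log₁₀(σ'_p/σ'_0) + C_c·log₁₀(σ'_f/σ'_p)]
    = 2.5/2.11 × [0.077×log₁₀(27.9/20.743) + 0.29×log₁₀(67.23/27.9)]
    = 1.1848 × [0.0099124 + 0.11077] = 0.143 m

S_c ≈ 143 mm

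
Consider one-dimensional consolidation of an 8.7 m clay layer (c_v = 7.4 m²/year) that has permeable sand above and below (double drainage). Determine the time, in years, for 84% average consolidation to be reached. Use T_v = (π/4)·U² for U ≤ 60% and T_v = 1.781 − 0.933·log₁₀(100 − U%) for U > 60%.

t ≈ 1.68 years

Drainage path length: H_d = H/2 = 4.35 m (double drainage).
U > 60%: T_v = 1.781 − 0.933·log₁₀(100 − 84) = 0.65756.
t = T_v·H_d²/c_v = 0.65756×4.35²/7.4 = 1.681 years.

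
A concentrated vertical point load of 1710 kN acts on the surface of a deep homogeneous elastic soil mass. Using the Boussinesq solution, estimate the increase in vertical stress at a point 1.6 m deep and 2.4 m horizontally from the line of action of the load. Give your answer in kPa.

Δσ_z ≈ 16.7 kPa

Boussinesq vertical stress below a point load on an elastic half-space:
Δσ_z = 3P/(2πz²) · [1 + (r/z)²]^(−5/2)
r/z = 2.4/1.6 = 1.5; [1+(r/z)²]^(−5/2) = 0.052516.
Δσ_z = 3×1710/(2π×1.6²) × 0.052516 = 318.93 × 0.052516 = 16.75 kPa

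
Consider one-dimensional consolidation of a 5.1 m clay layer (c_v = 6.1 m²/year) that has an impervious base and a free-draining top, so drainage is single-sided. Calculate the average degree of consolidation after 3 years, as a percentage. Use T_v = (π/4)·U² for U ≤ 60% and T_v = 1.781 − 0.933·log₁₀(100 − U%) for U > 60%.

U ≈ 85.7 %

Drainage path length: H_d = H = 5.1 m (single drainage).
T_v = c_v·t/H_d² = 6.1×3/5.1² = 0.70358.
T_v = 0.70358 corresponds to the U > 60% branch:
U = 1 − 10^((1.781 − T_v)/0.933)/100 = 0.8572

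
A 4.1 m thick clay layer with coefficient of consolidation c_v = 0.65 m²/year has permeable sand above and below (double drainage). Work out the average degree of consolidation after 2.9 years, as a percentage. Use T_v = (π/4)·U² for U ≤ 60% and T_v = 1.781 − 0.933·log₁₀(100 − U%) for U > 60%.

Drainage path length: H_d = H/2 = 2.05 m (double drainage).
T_v = c_v·t/H_d² = 0.65×2.9/2.05² = 0.44854.
T_v = 0.44854 corresponds to the U > 60% branch:
U = 1 − 10^((1.781 − T_v)/0.933)/100 = 0.732

U ≈ 73.2 %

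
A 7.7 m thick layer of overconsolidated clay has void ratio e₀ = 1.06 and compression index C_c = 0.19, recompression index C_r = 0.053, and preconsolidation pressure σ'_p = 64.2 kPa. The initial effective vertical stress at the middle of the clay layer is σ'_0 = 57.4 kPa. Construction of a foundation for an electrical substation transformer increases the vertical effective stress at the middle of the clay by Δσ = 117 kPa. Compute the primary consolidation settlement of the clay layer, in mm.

S_c ≈ 318 mm

Final effective stress: σ'_f = 57.4 + 117 = 174.4 kPa.
σ'_f = 174.4 > σ'_p = 64.2 kPa, so the stress path crosses the preconsolidation pressure — recompression up to σ'_p, then virgin compression beyond:
S_c = H/(1+e₀)·[C_r·log₁₀(σ'_p/σ'_0) + C_c·log₁₀(σ'_f/σ'_p)]
    = 7.7/2.06 × [0.053×log₁₀(64.2/57.4) + 0.19×log₁₀(174.4/64.2)]
    = 3.7379 × [0.002577 + 0.082462] = 0.3179 m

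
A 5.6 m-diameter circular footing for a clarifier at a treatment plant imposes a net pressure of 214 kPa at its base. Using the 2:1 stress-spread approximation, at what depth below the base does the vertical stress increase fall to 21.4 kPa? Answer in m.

2:1 spreading — at depth z the loaded area has grown by z in each plan dimension:
qD²/(D+z)² = Δσ_z ⇒ z = D(√(q/Δσ_z) − 1) = 5.6×(√(214/21.4) − 1) = 12.11 m

z ≈ 12.1 m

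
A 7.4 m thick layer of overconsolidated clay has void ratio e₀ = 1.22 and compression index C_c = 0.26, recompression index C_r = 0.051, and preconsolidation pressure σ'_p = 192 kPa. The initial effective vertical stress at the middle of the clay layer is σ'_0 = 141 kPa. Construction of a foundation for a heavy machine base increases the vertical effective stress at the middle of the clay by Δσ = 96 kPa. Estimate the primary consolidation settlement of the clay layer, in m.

S_c ≈ 0.102 m

Final effective stress: σ'_f = 141 + 96 = 237 kPa.
σ'_f = 237 > σ'_p = 192 kPa, so the stress path crosses the preconsolidation pressure — recompression up to σ'_p, then virgin compression beyond:
S_c = H/(1+e₀)·[C_r·log₁₀(σ'_p/σ'_0) + C_c·log₁₀(σ'_f/σ'_p)]
    = 7.4/2.22 × [0.051×log₁₀(192/141) + 0.26×log₁₀(237/192)]
    = 3.3333 × [0.0068382 + 0.023776] = 0.102 m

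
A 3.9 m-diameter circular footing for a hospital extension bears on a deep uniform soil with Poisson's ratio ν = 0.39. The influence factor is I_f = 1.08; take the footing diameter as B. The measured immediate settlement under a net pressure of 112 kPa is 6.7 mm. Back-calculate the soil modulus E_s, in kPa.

E_s ≈ 59700 kPa

S_e = q·B·(1−ν²)/E_s · I_f  ⇒  E_s = q·B·(1−ν²)·I_f / S_e.
E_s = 112 × 3.9 × 0.8479 × 1.08 / 0.0067 = 59700 kPa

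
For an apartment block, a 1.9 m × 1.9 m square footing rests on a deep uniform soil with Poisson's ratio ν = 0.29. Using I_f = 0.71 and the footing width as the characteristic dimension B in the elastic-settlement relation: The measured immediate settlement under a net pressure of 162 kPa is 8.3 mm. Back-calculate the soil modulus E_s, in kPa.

S_e = q·B·(1−ν²)/E_s · I_f  ⇒  E_s = q·B·(1−ν²)·I_f / S_e.
E_s = 162 × 1.9 × 0.9159 × 0.71 / 0.0083 = 24120 kPa

E_s ≈ 24100 kPa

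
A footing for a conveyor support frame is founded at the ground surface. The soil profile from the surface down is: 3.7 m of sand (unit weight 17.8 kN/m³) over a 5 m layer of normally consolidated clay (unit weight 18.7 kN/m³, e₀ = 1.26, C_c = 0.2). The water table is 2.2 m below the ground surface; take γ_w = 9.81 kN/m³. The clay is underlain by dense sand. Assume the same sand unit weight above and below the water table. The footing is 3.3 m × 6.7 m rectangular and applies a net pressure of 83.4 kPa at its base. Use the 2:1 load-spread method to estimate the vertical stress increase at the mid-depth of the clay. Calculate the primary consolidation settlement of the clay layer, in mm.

Mid-depth of clay below the ground surface: z = 3.7 + 5/2 = 6.2 m.
Total vertical stress at mid-clay: σ_v = 17.8×3.7 + 18.7×2.5 = 112.61 kPa.
Pore pressure: u = 9.81×(6.2 − 2.2) = 39.24 kPa.
Initial effective stress: σ'_0 = σ_v − u = 112.61 − 39.24 = 73.37 kPa.
Stress increase at mid-clay by the 2:1 spreading method:
Δσ = qBL/((B+z)(L+z)) = 83.4×3.3×6.7/((3.3+6.2)(6.7+6.2)) = 15.047 kPa
Final effective stress: σ'_f = σ'_0 + Δσ = 73.37 + 15.047 = 88.417 kPa.
Normally consolidated clay, so the full stress increment lies on the virgin compression line:
S_c = C_c·H/(1+e₀)·log₁₀(σ'_f/σ'_0) = 0.2×5/(1+1.26)×log₁₀(88.417/73.37)
    = 0.44248 × 0.081017 = 0.03585 m

S_c ≈ 35.8 mm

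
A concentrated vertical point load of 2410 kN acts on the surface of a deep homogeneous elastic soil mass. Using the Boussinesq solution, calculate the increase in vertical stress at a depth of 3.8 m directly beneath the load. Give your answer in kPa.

Boussinesq vertical stress below a point load on an elastic half-space:
Δσ_z = 3P/(2πz²) · [1 + (r/z)²]^(−5/2)
r/z = 0/3.8 = 0; [1+(r/z)²]^(−5/2) = 1.
Δσ_z = 3×2410/(2π×3.8²) × 1 = 79.688 × 1 = 79.69 kPa

Δσ_z ≈ 79.7 kPa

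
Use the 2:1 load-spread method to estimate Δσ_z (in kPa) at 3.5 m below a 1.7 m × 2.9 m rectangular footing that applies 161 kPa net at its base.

By the 2:1 method the load spreads at 1 horizontal : 2 vertical, so at depth z the loaded area has grown by z in each plan dimension:
Δσ = qBL/((B+z)(L+z)) = 161×1.7×2.9/((1.7+3.5)(2.9+3.5)) = 23.85 kPa

Δσ_z ≈ 23.9 kPa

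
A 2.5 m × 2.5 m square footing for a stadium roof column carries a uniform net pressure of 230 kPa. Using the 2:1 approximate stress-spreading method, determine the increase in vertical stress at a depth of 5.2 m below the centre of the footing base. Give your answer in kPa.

Δσ_z ≈ 24.2 kPa

By the 2:1 method the load spreads at 1 horizontal : 2 vertical, so at depth z the loaded area has grown by z in each plan dimension:
Δσ = qBL/((B+z)(L+z)) = 230×2.5×2.5/((2.5+5.2)(2.5+5.2)) = 24.245 kPa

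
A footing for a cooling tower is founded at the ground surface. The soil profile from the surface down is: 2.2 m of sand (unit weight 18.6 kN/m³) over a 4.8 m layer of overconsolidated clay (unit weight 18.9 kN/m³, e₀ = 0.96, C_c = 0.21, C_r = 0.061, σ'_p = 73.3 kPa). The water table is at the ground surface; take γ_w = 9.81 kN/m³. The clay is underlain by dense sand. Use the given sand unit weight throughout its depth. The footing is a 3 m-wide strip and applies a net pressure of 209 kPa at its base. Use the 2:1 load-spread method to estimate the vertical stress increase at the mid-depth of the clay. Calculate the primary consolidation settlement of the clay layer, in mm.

Mid-depth of clay below the ground surface: z = 2.2 + 4.8/2 = 4.6 m.
Total vertical stress at mid-clay: σ_v = 18.6×2.2 + 18.9×2.4 = 86.28 kPa.
Pore pressure: u = 9.81×(4.6 − 0) = 45.126 kPa.
Initial effective stress: σ'_0 = σ_v − u = 86.28 − 45.126 = 41.154 kPa.
Stress increase at mid-clay by the 2:1 spreading method:
Δσ = qB/(B+z) = 209×3/(3+4.6) = 82.5 kPa
Final effective stress: σ'_f = 41.154 + 82.5 = 123.65 kPa.
σ'_f = 123.65 > σ'_p = 73.3 kPa, so the stress path crosses the preconsolidation pressure — recompression up to σ'_p, then virgin compression beyond:
S_c = H/(1+e₀)·[C_r·log₁₀(σ'_p/σ'_0) + C_c·log₁₀(σ'_f/σ'_p)]
    = 4.8/1.96 × [0.061×log₁₀(73.3/41.154) + 0.21×log₁₀(123.65/73.3)]
    = 2.449 × [0.015292 + 0.047689] = 0.1542 m

S_c ≈ 154 mm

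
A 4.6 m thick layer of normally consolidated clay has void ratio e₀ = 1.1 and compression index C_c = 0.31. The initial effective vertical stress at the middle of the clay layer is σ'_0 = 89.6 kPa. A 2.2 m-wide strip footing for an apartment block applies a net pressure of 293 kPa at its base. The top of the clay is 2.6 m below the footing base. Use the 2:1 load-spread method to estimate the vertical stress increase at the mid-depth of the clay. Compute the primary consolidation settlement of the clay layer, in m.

Mid-depth of clay below the footing base: z = 2.6 + 4.6/2 = 4.9 m.
Stress increase at mid-clay by the 2:1 spreading method:
Δσ = qB/(B+z) = 293×2.2/(2.2+4.9) = 90.789 kPa
Final effective stress: σ'_f = σ'_0 + Δσ = 89.6 + 90.789 = 180.39 kPa.
Normally consolidated clay, so the full stress increment lies on the virgin compression line:
S_c = C_c·H/(1+e₀)·log₁₀(σ'_f/σ'_0) = 0.31×4.6/(1+1.1)×log₁₀(180.39/89.6)
    = 0.67905 × 0.3039 = 0.2064 m

S_c ≈ 0.206 m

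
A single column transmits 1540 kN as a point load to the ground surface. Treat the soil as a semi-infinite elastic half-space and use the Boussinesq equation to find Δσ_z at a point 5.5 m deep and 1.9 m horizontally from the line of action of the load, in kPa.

Δσ_z ≈ 18.3 kPa

Boussinesq vertical stress below a point load on an elastic half-space:
Δσ_z = 3P/(2πz²) · [1 + (r/z)²]^(−5/2)
r/z = 1.9/5.5 = 0.34545; [1+(r/z)²]^(−5/2) = 0.75439.
Δσ_z = 3×1540/(2π×5.5²) × 0.75439 = 24.307 × 0.75439 = 18.34 kPa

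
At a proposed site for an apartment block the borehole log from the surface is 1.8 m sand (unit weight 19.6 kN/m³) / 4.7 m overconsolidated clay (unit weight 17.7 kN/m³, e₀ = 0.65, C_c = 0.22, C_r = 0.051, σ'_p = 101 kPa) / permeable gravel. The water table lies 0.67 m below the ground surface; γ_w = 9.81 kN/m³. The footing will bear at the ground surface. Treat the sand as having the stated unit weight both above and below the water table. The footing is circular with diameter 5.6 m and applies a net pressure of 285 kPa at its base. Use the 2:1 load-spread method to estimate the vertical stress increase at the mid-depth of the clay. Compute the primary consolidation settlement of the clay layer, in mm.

S_c ≈ 137 mm

Mid-depth of clay below the ground surface: z = 1.8 + 4.7/2 = 4.15 m.
Total vertical stress at mid-clay: σ_v = 19.6×1.8 + 17.7×2.35 = 76.875 kPa.
Pore pressure: u = 9.81×(4.15 − 0.67) = 34.139 kPa.
Initial effective stress: σ'_0 = σ_v − u = 76.875 − 34.139 = 42.736 kPa.
Stress increase at mid-clay by the 2:1 spreading method:
Δσ ≈ qD²/(D+z)² = 285×5.6²/(5.6+4.15)² = 94.018 kPa
Final effective stress: σ'_f = 42.736 + 94.018 = 136.75 kPa.
σ'_f = 136.75 > σ'_p = 101 kPa, so the stress path crosses the preconsolidation pressure — recompression up to σ'_p, then virgin compression beyond:
S_c = H/(1+e₀)·[C_r·log₁₀(σ'_p/σ'_0) + C_c·log₁₀(σ'_f/σ'_p)]
    = 4.7/1.65 × [0.051×log₁₀(101/42.736) + 0.22×log₁₀(136.75/101)]
    = 2.8485 × [0.01905 + 0.028953] = 0.1367 m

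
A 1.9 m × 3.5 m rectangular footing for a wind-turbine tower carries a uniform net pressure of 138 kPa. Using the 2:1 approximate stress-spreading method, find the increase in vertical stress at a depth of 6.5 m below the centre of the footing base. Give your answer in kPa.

Δσ_z ≈ 10.9 kPa

By the 2:1 method the load spreads at 1 horizontal : 2 vertical, so at depth z the loaded area has grown by z in each plan dimension:
Δσ = qBL/((B+z)(L+z)) = 138×1.9×3.5/((1.9+6.5)(3.5+6.5)) = 10.925 kPa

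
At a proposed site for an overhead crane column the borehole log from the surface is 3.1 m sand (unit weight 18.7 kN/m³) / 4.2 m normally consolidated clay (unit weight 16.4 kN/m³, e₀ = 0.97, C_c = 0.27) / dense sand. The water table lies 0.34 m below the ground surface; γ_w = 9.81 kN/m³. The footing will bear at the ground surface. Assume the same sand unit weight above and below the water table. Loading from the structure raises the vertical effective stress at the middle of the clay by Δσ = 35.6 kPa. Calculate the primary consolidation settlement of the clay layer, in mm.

Mid-depth of clay below the ground surface: z = 3.1 + 4.2/2 = 5.2 m.
Total vertical stress at mid-clay: σ_v = 18.7×3.1 + 16.4×2.1 = 92.41 kPa.
Pore pressure: u = 9.81×(5.2 − 0.34) = 47.677 kPa.
Initial effective stress: σ'_0 = σ_v − u = 92.41 − 47.677 = 44.733 kPa.
Final effective stress: σ'_f = σ'_0 + Δσ = 44.733 + 35.6 = 80.333 kPa.
Normally consolidated clay, so the full stress increment lies on the virgin compression line:
S_c = C_c·H/(1+e₀)·log₁₀(σ'_f/σ'_0) = 0.27×4.2/(1+0.97)×log₁₀(80.333/44.733)
    = 0.57563 × 0.25427 = 0.1464 m

S_c ≈ 146 mm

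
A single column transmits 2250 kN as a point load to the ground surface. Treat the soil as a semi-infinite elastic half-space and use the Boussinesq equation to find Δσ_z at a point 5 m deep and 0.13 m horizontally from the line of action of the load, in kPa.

Boussinesq vertical stress below a point load on an elastic half-space:
Δσ_z = 3P/(2πz²) · [1 + (r/z)²]^(−5/2)
r/z = 0.13/5 = 0.026; [1+(r/z)²]^(−5/2) = 0.99831.
Δσ_z = 3×2250/(2π×5²) × 0.99831 = 42.972 × 0.99831 = 42.9 kPa

Δσ_z ≈ 42.9 kPa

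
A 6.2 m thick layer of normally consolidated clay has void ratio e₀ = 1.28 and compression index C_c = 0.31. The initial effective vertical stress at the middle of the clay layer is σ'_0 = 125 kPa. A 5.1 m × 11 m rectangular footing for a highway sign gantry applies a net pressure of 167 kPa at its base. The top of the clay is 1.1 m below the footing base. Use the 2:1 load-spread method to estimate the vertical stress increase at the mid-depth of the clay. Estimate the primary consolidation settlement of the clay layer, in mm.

S_c ≈ 156 mm

Mid-depth of clay below the footing base: z = 1.1 + 6.2/2 = 4.2 m.
Stress increase at mid-clay by the 2:1 spreading method:
Δσ = qBL/((B+z)(L+z)) = 167×5.1×11/((5.1+4.2)(11+4.2)) = 66.275 kPa
Final effective stress: σ'_f = σ'_0 + Δσ = 125 + 66.275 = 191.28 kPa.
Normally consolidated clay, so the full stress increment lies on the virgin compression line:
S_c = C_c·H/(1+e₀)·log₁₀(σ'_f/σ'_0) = 0.31×6.2/(1+1.28)×log₁₀(191.28/125)
    = 0.84298 × 0.18476 = 0.1557 m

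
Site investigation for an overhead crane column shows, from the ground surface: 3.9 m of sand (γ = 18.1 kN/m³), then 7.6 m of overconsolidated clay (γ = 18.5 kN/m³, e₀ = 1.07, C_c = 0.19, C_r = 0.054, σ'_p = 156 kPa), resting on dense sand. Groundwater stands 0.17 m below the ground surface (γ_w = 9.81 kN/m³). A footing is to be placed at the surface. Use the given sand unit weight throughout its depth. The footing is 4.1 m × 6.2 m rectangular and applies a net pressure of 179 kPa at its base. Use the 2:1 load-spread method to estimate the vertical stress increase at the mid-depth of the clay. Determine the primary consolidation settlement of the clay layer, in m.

Mid-depth of clay below the ground surface: z = 3.9 + 7.6/2 = 7.7 m.
Total vertical stress at mid-clay: σ_v = 18.1×3.9 + 18.5×3.8 = 140.89 kPa.
Pore pressure: u = 9.81×(7.7 − 0.17) = 73.869 kPa.
Initial effective stress: σ'_0 = σ_v − u = 140.89 − 73.869 = 67.021 kPa.
Stress increase at mid-clay by the 2:1 spreading method:
Δσ = qBL/((B+z)(L+z)) = 179×4.1×6.2/((4.1+7.7)(6.2+7.7)) = 27.742 kPa
Final effective stress: σ'_f = 67.021 + 27.742 = 94.763 kPa.
σ'_f = 94.763 ≤ σ'_p = 156 kPa, so the clay remains overconsolidated and only the recompression index applies:
S_c = C_r·H/(1+e₀)·log₁₀(σ'_f/σ'_0) = 0.054×7.6/2.07×log₁₀(94.763/67.021)
    = 0.19826 × 0.15043 = 0.02982 m

S_c ≈ 0.0298 m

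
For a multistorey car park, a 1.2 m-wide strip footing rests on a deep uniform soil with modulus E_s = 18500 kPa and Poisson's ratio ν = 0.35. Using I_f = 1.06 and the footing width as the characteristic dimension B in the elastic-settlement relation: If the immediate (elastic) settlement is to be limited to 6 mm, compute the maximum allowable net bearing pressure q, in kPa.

q ≈ 99.4 kPa

S_e = q·B·(1−ν²)/E_s · I_f  ⇒  q = S_e·E_s / (B·(1−ν²)·I_f).
q = 0.006 × 18500 / (1.2 × 0.8775 × 1.06) = 99.45 kPa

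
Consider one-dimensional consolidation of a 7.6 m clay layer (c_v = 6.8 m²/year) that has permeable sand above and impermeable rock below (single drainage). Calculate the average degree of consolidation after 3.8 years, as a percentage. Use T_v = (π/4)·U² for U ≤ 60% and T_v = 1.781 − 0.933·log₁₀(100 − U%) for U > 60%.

Drainage path length: H_d = H = 7.6 m (single drainage).
T_v = c_v·t/H_d² = 6.8×3.8/7.6² = 0.44737.
T_v = 0.44737 corresponds to the U > 60% branch:
U = 1 − 10^((1.781 − T_v)/0.933)/100 = 0.7312

U ≈ 73.1 %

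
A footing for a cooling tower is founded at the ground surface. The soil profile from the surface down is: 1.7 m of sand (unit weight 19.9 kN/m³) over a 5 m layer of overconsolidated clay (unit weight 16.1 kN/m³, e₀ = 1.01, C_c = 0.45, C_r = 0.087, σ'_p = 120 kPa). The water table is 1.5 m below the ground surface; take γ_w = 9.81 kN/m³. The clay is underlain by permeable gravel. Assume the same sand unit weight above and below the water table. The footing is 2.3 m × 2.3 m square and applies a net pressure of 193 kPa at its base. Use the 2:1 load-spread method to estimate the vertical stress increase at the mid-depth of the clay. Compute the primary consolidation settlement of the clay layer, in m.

Mid-depth of clay below the ground surface: z = 1.7 + 5/2 = 4.2 m.
Total vertical stress at mid-clay: σ_v = 19.9×1.7 + 16.1×2.5 = 74.08 kPa.
Pore pressure: u = 9.81×(4.2 − 1.5) = 26.487 kPa.
Initial effective stress: σ'_0 = σ_v − u = 74.08 − 26.487 = 47.593 kPa.
Stress increase at mid-clay by the 2:1 spreading method:
Δσ = qBL/((B+z)(L+z)) = 193×2.3×2.3/((2.3+4.2)(2.3+4.2)) = 24.165 kPa
Final effective stress: σ'_f = 47.593 + 24.165 = 71.758 kPa.
σ'_f = 71.758 ≤ σ'_p = 120 kPa, so the clay remains overconsolidated and only the recompression index applies:
S_c = C_r·H/(1+e₀)·log₁₀(σ'_f/σ'_0) = 0.087×5/2.01×log₁₀(71.758/47.593)
    = 0.21642 × 0.17833 = 0.03859 m

S_c ≈ 0.0386 m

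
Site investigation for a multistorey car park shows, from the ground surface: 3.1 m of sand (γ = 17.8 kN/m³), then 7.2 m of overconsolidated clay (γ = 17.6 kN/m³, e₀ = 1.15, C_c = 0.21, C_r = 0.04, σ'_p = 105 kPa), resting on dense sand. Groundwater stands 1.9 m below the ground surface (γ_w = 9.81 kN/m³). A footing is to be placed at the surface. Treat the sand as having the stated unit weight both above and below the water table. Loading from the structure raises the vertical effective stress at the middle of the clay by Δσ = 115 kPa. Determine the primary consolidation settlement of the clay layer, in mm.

Mid-depth of clay below the ground surface: z = 3.1 + 7.2/2 = 6.7 m.
Total vertical stress at mid-clay: σ_v = 17.8×3.1 + 17.6×3.6 = 118.54 kPa.
Pore pressure: u = 9.81×(6.7 − 1.9) = 47.088 kPa.
Initial effective stress: σ'_0 = σ_v − u = 118.54 − 47.088 = 71.452 kPa.
Final effective stress: σ'_f = 71.452 + 115 = 186.45 kPa.
σ'_f = 186.45 > σ'_p = 105 kPa, so the stress path crosses the preconsolidation pressure — recompression up to σ'_p, then virgin compression beyond:
S_c = H/(1+e₀)·[C_r·log₁₀(σ'_p/σ'_0) + C_c·log₁₀(σ'_f/σ'_p)]
    = 7.2/2.15 × [0.04×log₁₀(105/71.452) + 0.21×log₁₀(186.45/105)]
    = 3.3488 × [0.006687 + 0.052368] = 0.1978 m

S_c ≈ 198 mm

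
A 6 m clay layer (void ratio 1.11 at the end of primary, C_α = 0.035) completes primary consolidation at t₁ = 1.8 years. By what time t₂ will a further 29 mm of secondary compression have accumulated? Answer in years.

S_s = C_α·H/(1+e_p)·log₁₀(t₂/t₁) ⇒ log₁₀(t₂/t₁) = S_s·(1+e_p)/(C_α·H).
log₁₀(t₂/t₁) = 0.029 × (1+1.11) / (0.035×6) = 0.2914
t₂ = t₁ × 10^0.2914 = 1.8 × 1.956 = 3.521 years

t₂ ≈ 3.52 years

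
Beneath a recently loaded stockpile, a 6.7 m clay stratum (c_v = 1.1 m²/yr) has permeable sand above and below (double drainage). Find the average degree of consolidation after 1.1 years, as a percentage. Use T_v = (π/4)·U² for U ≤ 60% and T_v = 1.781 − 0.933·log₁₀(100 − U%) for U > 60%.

Drainage path length: H_d = H/2 = 3.35 m (double drainage).
T_v = c_v·t/H_d² = 1.1×1.1/3.35² = 0.10782.
T_v = 0.10782 corresponds to the U ≤ 60% branch:
U = √(4T_v/π) = 0.3705

U ≈ 37.1 %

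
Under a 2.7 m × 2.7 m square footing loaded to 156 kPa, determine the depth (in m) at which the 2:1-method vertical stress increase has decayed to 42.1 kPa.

z ≈ 2.5 m

2:1 spreading — at depth z the loaded area has grown by z in each plan dimension:
qB²/(B+z)² = Δσ_z ⇒ z = B(√(q/Δσ_z) − 1) = 2.7×(√(156/42.1) − 1) = 2.497 m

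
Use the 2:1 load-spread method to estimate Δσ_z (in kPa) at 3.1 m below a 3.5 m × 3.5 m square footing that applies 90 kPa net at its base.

Δσ_z ≈ 25.3 kPa

By the 2:1 method the load spreads at 1 horizontal : 2 vertical, so at depth z the loaded area has grown by z in each plan dimension:
Δσ = qBL/((B+z)(L+z)) = 90×3.5×3.5/((3.5+3.1)(3.5+3.1)) = 25.31 kPa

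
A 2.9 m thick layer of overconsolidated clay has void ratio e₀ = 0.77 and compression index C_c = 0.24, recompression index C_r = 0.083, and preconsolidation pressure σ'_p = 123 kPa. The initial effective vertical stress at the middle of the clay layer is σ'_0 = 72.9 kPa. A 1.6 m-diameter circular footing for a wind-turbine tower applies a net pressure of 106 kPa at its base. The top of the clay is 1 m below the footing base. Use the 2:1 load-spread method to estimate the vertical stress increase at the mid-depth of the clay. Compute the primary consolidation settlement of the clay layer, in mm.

S_c ≈ 12.1 mm

Mid-depth of clay below the footing base: z = 1 + 2.9/2 = 2.45 m.
Stress increase at mid-clay by the 2:1 spreading method:
Δσ ≈ qD²/(D+z)² = 106×1.6²/(1.6+2.45)² = 16.544 kPa
Final effective stress: σ'_f = 72.9 + 16.544 = 89.444 kPa.
σ'_f = 89.444 ≤ σ'_p = 123 kPa, so the clay remains overconsolidated and only the recompression index applies:
S_c = C_r·H/(1+e₀)·log₁₀(σ'_f/σ'_0) = 0.083×2.9/1.77×log₁₀(89.444/72.9)
    = 0.13599 × 0.088824 = 0.01208 m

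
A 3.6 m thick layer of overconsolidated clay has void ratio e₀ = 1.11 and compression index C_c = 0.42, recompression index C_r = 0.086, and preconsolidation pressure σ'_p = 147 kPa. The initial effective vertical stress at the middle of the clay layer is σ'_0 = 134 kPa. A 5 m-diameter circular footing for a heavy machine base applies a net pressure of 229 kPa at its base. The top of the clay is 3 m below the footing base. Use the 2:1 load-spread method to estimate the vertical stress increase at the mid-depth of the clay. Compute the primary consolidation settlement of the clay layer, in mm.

S_c ≈ 91.6 mm

Mid-depth of clay below the footing base: z = 3 + 3.6/2 = 4.8 m.
Stress increase at mid-clay by the 2:1 spreading method:
Δσ ≈ qD²/(D+z)² = 229×5²/(5+4.8)² = 59.611 kPa
Final effective stress: σ'_f = 134 + 59.611 = 193.61 kPa.
σ'_f = 193.61 > σ'_p = 147 kPa, so the stress path crosses the preconsolidation pressure — recompression up to σ'_p, then virgin compression beyond:
S_c = H/(1+e₀)·[C_r·log₁₀(σ'_p/σ'_0) + C_c·log₁₀(σ'_f/σ'_p)]
    = 3.6/2.11 × [0.086×log₁₀(147/134) + 0.42×log₁₀(193.61/147)]
    = 1.7062 × [0.0034583 + 0.050236] = 0.09161 m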